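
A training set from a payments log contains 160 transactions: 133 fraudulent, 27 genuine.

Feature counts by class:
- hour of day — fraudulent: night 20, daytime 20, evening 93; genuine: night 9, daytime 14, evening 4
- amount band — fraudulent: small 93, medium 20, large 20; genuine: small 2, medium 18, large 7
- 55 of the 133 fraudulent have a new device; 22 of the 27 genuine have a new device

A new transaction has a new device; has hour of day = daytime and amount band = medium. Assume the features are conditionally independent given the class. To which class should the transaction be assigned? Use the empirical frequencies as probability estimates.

genuine

fraudulent: (133/160) × (20/133) × (20/133) × (55/133) ≈ 0.00777319
genuine: (27/160) × (14/27) × (18/27) × (22/27) ≈ 0.0475309
Highest score → genuine.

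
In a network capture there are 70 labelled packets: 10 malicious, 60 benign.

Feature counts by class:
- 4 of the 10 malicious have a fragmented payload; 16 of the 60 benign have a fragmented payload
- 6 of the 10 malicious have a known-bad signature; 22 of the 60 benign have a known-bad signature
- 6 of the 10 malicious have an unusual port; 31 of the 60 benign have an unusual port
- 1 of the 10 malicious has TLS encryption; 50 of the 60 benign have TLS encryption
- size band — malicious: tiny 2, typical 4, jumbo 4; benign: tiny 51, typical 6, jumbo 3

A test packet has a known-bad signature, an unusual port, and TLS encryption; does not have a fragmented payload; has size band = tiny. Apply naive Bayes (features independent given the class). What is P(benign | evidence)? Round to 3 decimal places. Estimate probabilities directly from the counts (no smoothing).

malicious: (10/70) × (6/10) × (6/10) × (6/10) × (1/10) × (2/10) ≈ 0.000617143
benign: (60/70) × (44/60) × (22/60) × (31/60) × (50/60) × (51/60) ≈ 0.0843479
P(benign | x) = 0.0843479 / 0.084965043 ≈ 0.993

0.993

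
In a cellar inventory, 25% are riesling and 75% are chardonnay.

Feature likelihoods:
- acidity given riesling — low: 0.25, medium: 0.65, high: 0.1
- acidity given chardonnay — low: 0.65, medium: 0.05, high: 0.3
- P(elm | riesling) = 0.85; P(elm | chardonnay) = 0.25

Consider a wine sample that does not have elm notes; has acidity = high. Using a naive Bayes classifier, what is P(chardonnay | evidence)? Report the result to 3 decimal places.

0.978

riesling: 0.25 × 0.1 × (1−0.85) = 0.00375
chardonnay: 0.75 × 0.3 × (1−0.25) = 0.16875
P(chardonnay | x) = 0.16875 / 0.1725 ≈ 0.978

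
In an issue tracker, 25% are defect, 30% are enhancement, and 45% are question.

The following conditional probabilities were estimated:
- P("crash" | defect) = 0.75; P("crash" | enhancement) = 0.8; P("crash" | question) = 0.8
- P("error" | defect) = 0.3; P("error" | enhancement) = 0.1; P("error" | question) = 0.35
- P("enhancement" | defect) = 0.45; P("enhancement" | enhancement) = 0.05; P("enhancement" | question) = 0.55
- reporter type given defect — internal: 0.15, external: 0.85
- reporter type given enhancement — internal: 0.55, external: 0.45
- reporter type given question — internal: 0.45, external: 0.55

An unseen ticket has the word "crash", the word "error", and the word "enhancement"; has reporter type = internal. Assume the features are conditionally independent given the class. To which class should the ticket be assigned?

defect: 0.25 × 0.75 × 0.3 × 0.45 × 0.15 = 0.003796875
enhancement: 0.3 × 0.8 × 0.1 × 0.05 × 0.55 = 0.00066
question: 0.45 × 0.8 × 0.35 × 0.55 × 0.45 = 0.031185
Highest score → question.

question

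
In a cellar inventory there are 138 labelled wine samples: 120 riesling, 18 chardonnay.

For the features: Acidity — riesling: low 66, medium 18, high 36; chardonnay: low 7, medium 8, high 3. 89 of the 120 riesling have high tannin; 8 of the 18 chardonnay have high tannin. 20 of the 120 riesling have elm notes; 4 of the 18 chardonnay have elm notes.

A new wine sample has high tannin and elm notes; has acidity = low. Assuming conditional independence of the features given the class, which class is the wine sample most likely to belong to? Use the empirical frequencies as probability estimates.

riesling: (120/138) × (66/120) × (89/120) × (20/120) ≈ 0.0591184
chardonnay: (18/138) × (7/18) × (8/18) × (4/18) ≈ 0.00500984
Highest score → riesling.

riesling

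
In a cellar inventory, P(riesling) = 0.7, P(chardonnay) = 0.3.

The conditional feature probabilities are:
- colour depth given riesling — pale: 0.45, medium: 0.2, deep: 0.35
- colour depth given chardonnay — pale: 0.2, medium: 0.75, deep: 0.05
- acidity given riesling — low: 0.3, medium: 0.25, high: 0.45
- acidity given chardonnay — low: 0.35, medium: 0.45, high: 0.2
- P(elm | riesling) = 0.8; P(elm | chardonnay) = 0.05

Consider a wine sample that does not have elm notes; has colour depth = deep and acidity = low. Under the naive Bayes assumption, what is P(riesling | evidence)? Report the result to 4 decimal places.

0.7467

riesling: 0.7 × 0.35 × 0.3 × (1−0.8) = 0.0147
chardonnay: 0.3 × 0.05 × 0.35 × (1−0.05) = 0.0049875
P(riesling | x) = 0.0147 / 0.0196875 ≈ 0.7467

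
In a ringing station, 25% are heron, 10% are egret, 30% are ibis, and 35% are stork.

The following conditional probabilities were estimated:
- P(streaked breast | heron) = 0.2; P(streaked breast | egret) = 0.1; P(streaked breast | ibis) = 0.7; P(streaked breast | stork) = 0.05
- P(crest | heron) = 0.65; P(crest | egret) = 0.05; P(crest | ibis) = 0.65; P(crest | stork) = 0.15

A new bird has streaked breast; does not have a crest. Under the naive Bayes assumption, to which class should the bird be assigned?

heron: 0.25 × 0.2 × (1−0.65) = 0.0175
egret: 0.1 × 0.1 × (1−0.05) = 0.0095
ibis: 0.3 × 0.7 × (1−0.65) = 0.0735
stork: 0.35 × 0.05 × (1−0.15) = 0.014875
Highest score → ibis.

ibis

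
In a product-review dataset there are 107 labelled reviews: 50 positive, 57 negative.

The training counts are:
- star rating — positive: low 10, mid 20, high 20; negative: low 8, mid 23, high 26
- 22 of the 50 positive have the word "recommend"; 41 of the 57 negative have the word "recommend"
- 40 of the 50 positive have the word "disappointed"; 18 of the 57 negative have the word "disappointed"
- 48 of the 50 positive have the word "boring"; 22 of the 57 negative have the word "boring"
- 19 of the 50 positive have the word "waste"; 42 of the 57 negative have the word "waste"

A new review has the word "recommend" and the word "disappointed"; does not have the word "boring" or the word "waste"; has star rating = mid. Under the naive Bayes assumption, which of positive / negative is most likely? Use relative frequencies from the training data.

positive: (50/107) × (20/50) × (22/50) × (40/50) × (2/50) × (31/50) ≈ 0.0016317
negative: (57/107) × (23/57) × (41/57) × (18/57) × (35/57) × (15/57) ≈ 0.0078897
Highest score → negative.

negative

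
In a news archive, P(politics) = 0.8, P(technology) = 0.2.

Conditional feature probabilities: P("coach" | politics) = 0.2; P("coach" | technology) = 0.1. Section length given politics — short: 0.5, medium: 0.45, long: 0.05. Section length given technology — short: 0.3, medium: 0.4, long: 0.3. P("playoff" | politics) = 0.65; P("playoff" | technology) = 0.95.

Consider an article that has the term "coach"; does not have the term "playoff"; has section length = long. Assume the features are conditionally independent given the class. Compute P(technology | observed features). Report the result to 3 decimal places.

politics: 0.8 × 0.2 × 0.05 × (1−0.65) = 0.0028
technology: 0.2 × 0.1 × 0.3 × (1−0.95) = 0.0003
P(technology | x) = 0.0003 / 0.0031 ≈ 0.097

0.097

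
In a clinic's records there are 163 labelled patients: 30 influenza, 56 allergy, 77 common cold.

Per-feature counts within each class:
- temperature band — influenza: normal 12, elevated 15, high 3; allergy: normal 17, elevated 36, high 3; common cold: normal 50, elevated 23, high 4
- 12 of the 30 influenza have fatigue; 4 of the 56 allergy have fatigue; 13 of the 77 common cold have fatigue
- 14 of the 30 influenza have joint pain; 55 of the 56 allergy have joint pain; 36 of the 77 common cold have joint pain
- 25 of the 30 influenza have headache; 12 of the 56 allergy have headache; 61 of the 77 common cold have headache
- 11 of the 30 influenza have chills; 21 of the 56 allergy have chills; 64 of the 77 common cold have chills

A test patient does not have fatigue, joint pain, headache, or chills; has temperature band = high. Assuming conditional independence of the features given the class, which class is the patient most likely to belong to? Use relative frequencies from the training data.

influenza

influenza: (30/163) × (3/30) × (18/30) × (16/30) × (5/30) × (19/30) ≈ 0.000621677
allergy: (56/163) × (3/56) × (52/56) × (1/56) × (44/56) × (35/56) ≈ 0.000149867
common cold: (77/163) × (4/77) × (64/77) × (41/77) × (16/77) × (13/77) ≈ 0.00038101
Highest score → influenza.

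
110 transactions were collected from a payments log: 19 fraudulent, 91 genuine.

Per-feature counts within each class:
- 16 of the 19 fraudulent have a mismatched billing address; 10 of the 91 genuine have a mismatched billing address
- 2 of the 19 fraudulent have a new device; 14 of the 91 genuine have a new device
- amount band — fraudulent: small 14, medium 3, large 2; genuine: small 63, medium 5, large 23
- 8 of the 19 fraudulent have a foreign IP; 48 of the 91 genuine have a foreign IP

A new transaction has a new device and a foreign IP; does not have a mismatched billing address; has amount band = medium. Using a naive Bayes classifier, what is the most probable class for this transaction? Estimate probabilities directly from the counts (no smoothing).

fraudulent: (19/110) × (3/19) × (2/19) × (3/19) × (8/19) ≈ 0.000190857
genuine: (91/110) × (81/91) × (14/91) × (5/91) × (48/91) ≈ 0.00328328
Highest score → genuine.

genuine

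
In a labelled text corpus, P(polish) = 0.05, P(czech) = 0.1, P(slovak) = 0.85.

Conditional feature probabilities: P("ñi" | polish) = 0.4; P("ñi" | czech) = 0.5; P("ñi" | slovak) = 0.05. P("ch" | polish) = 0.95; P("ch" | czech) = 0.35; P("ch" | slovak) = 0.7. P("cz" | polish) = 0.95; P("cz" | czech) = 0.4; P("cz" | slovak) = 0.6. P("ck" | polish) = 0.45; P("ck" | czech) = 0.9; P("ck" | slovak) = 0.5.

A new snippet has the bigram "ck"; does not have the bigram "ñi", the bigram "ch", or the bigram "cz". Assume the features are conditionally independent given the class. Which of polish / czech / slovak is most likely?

polish: 0.05 × (1−0.4) × (1−0.95) × (1−0.95) × 0.45 = 0.00003375
czech: 0.1 × (1−0.5) × (1−0.35) × (1−0.4) × 0.9 = 0.01755
slovak: 0.85 × (1−0.05) × (1−0.7) × (1−0.6) × 0.5 = 0.04845
Highest score → slovak.

slovak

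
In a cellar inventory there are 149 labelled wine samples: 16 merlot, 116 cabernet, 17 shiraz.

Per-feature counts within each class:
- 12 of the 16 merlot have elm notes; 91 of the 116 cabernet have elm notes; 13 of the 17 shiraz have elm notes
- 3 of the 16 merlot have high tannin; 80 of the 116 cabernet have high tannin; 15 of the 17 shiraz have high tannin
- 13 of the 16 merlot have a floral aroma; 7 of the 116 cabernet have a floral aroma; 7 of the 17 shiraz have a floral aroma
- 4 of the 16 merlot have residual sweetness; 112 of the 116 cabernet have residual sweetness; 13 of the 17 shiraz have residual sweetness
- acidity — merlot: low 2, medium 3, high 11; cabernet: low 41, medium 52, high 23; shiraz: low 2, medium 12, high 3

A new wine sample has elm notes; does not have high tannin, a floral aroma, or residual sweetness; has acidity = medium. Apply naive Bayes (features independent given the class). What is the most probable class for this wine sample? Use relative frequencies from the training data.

merlot: (16/149) × (12/16) × (13/16) × (3/16) × (12/16) × (3/16) ≈ 0.00172537
cabernet: (116/149) × (91/116) × (36/116) × (109/116) × (4/116) × (52/116) ≈ 0.00275306
shiraz: (17/149) × (13/17) × (2/17) × (10/17) × (4/17) × (12/17) ≈ 0.00100284
Highest score → cabernet.

cabernet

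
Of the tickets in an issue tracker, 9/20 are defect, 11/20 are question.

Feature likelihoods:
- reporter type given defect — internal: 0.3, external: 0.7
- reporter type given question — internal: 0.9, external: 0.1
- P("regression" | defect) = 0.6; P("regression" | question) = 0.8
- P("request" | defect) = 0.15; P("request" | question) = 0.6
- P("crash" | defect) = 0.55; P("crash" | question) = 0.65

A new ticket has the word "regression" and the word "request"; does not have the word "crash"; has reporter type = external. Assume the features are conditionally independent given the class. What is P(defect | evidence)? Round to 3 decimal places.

defect: 0.45 × 0.7 × 0.6 × 0.15 × (1−0.55) = 0.0127575
question: 0.55 × 0.1 × 0.8 × 0.6 × (1−0.65) = 0.00924
P(defect | x) = 0.0127575 / 0.0219975 ≈ 0.580

0.580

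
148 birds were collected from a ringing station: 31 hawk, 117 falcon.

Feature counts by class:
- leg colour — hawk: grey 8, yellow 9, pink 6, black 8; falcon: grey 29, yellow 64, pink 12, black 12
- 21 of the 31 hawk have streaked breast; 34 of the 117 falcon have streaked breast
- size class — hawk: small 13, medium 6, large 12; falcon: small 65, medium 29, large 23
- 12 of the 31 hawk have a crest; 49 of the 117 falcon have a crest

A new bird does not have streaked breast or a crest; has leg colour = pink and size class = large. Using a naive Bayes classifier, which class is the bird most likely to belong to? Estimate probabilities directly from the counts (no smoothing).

hawk: (31/148) × (6/31) × (10/31) × (12/31) × (19/31) ≈ 0.0031027
falcon: (117/148) × (12/117) × (83/117) × (23/117) × (68/117) ≈ 0.00657169
Highest score → falcon.

falcon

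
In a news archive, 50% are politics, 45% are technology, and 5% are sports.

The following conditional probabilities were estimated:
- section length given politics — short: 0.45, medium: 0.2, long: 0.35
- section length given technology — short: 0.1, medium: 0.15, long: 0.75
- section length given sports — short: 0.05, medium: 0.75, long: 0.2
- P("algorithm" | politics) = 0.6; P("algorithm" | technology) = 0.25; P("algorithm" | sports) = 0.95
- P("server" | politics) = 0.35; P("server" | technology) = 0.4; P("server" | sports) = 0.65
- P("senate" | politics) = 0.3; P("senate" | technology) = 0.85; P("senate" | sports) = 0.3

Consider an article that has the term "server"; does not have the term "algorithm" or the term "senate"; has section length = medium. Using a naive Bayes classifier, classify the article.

politics

politics: 0.5 × 0.2 × (1−0.6) × 0.35 × (1−0.3) = 0.0098
technology: 0.45 × 0.15 × (1−0.25) × 0.4 × (1−0.85) = 0.0030375
sports: 0.05 × 0.75 × (1−0.95) × 0.65 × (1−0.3) = 0.000853125
Highest score → politics.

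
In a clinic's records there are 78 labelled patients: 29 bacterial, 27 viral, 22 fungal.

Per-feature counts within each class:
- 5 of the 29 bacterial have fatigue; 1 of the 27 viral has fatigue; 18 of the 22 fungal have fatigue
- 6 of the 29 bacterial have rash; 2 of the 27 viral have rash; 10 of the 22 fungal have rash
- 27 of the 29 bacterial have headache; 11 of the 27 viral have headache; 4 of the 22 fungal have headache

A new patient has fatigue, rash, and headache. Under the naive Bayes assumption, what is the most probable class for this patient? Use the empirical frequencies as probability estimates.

fungal

bacterial: (29/78) × (5/29) × (6/29) × (27/29) ≈ 0.0123479
viral: (27/78) × (1/27) × (2/27) × (11/27) ≈ 0.000386902
fungal: (22/78) × (18/22) × (10/22) × (4/22) ≈ 0.0190718
Highest score → fungal.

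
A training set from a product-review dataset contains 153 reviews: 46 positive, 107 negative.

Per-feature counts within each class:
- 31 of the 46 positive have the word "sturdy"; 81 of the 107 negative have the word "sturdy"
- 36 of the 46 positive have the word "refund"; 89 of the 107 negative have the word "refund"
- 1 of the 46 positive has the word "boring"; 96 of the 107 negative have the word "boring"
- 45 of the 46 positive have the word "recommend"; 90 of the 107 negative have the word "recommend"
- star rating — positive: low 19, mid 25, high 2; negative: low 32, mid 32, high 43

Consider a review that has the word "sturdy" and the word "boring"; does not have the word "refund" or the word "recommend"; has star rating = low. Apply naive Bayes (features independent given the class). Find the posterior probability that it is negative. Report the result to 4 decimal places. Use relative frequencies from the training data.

positive: (46/153) × (31/46) × (10/46) × (1/46) × (1/46) × (19/46) ≈ 0.0000085979
negative: (107/153) × (81/107) × (18/107) × (96/107) × (17/107) × (32/107) ≈ 0.00379665
P(negative | x) = 0.00379665 / 0.0038052479 ≈ 0.9977

0.9977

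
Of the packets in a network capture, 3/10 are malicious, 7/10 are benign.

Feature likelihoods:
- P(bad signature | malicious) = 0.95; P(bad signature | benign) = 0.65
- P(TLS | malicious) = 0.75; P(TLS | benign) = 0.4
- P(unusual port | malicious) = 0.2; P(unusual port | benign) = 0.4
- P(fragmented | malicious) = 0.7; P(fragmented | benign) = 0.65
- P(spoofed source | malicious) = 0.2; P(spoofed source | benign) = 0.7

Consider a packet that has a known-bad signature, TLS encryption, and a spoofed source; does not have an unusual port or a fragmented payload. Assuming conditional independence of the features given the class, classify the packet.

malicious: 0.3 × 0.95 × 0.75 × (1−0.2) × (1−0.7) × 0.2 = 0.01026
benign: 0.7 × 0.65 × 0.4 × (1−0.4) × (1−0.65) × 0.7 = 0.026754
Highest score → benign.

benign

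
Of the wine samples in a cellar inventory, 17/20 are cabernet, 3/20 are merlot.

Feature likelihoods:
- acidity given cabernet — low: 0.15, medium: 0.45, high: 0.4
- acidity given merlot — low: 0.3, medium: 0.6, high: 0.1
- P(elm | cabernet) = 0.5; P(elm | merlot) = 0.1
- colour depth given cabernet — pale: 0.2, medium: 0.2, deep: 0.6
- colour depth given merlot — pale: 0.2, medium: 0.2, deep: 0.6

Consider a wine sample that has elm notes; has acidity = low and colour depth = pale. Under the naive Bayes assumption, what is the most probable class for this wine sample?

cabernet: 0.85 × 0.15 × 0.5 × 0.2 = 0.01275
merlot: 0.15 × 0.3 × 0.1 × 0.2 = 0.0009
Highest score → cabernet.

cabernet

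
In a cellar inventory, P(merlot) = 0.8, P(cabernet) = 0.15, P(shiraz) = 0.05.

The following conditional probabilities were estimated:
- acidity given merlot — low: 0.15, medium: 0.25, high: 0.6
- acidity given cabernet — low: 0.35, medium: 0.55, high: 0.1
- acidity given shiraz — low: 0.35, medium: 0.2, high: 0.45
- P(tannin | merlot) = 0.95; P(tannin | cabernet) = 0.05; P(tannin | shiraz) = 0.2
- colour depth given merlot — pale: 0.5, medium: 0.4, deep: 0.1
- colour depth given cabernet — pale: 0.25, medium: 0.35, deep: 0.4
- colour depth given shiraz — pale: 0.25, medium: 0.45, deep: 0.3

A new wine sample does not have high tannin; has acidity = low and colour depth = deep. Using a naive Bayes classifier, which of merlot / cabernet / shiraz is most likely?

cabernet

merlot: 0.8 × 0.15 × (1−0.95) × 0.1 = 0.0006
cabernet: 0.15 × 0.35 × (1−0.05) × 0.4 = 0.01995
shiraz: 0.05 × 0.35 × (1−0.2) × 0.3 = 0.0042
Highest score → cabernet.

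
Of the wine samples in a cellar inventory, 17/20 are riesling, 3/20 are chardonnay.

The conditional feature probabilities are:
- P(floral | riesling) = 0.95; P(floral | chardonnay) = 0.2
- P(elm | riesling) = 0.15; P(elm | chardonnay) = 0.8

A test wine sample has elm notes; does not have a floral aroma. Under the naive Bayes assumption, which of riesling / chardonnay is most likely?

riesling: 0.85 × (1−0.95) × 0.15 = 0.006375
chardonnay: 0.15 × (1−0.2) × 0.8 = 0.096
Highest score → chardonnay.

chardonnay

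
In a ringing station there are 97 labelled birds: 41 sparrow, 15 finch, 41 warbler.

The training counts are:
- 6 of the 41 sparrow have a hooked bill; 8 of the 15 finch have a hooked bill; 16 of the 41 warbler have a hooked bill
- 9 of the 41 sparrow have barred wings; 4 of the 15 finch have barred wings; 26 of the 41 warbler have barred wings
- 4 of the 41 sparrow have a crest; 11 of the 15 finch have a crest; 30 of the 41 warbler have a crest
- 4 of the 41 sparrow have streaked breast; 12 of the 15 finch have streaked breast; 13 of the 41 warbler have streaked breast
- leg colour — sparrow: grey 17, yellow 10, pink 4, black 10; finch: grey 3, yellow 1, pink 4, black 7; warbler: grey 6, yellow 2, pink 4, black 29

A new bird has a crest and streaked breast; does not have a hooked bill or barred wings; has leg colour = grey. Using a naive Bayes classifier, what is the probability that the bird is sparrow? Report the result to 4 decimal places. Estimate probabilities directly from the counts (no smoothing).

sparrow: (41/97) × (35/41) × (32/41) × (4/41) × (4/41) × (17/41) ≈ 0.00111142
finch: (15/97) × (7/15) × (11/15) × (11/15) × (12/15) × (3/15) ≈ 0.00620939
warbler: (41/97) × (25/41) × (15/41) × (30/41) × (13/41) × (6/41) ≈ 0.0032014
P(sparrow | x) = 0.00111142 / 0.01052221 ≈ 0.1056

0.1056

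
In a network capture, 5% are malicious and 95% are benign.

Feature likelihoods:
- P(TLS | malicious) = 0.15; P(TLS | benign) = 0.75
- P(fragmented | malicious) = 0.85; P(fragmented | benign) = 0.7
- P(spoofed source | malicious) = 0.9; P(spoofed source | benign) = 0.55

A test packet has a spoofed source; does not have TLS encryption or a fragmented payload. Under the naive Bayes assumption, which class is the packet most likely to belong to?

malicious: 0.05 × (1−0.15) × (1−0.85) × 0.9 = 0.0057375
benign: 0.95 × (1−0.75) × (1−0.7) × 0.55 = 0.0391875
Highest score → benign.

benign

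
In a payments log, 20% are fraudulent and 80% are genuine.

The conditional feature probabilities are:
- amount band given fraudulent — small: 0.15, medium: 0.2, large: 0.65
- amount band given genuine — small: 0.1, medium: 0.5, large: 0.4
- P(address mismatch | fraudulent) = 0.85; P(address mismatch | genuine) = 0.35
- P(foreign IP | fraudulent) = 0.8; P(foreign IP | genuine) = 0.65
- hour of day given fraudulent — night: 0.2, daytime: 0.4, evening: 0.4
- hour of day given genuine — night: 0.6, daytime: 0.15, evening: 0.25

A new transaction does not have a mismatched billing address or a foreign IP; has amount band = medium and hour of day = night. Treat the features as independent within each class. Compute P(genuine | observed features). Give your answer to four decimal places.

fraudulent: 0.2 × 0.2 × (1−0.85) × (1−0.8) × 0.2 = 0.00024
genuine: 0.8 × 0.5 × (1−0.35) × (1−0.65) × 0.6 = 0.0546
P(genuine | x) = 0.0546 / 0.05484 ≈ 0.9956

0.9956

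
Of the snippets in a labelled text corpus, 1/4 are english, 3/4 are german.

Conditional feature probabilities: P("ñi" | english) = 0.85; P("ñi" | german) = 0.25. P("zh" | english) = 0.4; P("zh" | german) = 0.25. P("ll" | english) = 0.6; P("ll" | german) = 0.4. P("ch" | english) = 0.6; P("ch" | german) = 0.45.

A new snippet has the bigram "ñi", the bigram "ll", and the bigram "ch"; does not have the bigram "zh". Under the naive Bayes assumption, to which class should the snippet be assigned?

english

english: 0.25 × 0.85 × (1−0.4) × 0.6 × 0.6 = 0.0459
german: 0.75 × 0.25 × (1−0.25) × 0.4 × 0.45 = 0.0253125
Highest score → english.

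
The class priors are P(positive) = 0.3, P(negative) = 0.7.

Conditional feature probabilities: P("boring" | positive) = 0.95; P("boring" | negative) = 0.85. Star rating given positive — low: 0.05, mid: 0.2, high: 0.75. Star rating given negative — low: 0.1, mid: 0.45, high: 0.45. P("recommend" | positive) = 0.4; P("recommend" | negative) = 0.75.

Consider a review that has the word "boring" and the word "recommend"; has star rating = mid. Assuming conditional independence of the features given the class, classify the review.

negative

positive: 0.3 × 0.95 × 0.2 × 0.4 = 0.0228
negative: 0.7 × 0.85 × 0.45 × 0.75 = 0.2008125
Highest score → negative.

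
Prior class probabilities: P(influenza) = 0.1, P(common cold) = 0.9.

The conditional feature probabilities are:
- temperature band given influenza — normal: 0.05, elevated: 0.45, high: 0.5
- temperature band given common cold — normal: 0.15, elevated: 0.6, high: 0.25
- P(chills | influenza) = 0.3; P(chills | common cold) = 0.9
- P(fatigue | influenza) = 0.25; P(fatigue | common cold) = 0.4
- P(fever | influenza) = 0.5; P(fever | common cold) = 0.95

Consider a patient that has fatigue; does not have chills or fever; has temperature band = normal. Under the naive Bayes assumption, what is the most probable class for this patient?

influenza: 0.1 × 0.05 × (1−0.3) × 0.25 × (1−0.5) = 0.0004375
common cold: 0.9 × 0.15 × (1−0.9) × 0.4 × (1−0.95) = 0.00027
Highest score → influenza.

influenza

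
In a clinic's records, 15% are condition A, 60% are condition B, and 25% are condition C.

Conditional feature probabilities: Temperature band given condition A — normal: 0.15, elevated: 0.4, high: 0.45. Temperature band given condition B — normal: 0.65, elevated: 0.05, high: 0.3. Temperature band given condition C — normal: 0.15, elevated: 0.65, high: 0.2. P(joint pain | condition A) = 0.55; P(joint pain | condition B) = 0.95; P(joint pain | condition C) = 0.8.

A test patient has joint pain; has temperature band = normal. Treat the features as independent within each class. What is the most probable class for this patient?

condition B

condition A: 0.15 × 0.15 × 0.55 = 0.012375
condition B: 0.6 × 0.65 × 0.95 = 0.3705
condition C: 0.25 × 0.15 × 0.8 = 0.03
Highest score → condition B.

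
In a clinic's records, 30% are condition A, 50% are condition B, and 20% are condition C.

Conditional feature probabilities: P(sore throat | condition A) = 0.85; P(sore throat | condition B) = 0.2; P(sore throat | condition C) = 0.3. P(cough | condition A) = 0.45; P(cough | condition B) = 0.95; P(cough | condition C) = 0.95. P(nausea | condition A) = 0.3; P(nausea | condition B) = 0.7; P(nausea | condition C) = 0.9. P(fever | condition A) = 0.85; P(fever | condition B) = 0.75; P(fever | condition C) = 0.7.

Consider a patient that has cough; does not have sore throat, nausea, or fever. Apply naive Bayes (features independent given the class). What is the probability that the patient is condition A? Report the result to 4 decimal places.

condition A: 0.3 × (1−0.85) × 0.45 × (1−0.3) × (1−0.85) = 0.00212625
condition B: 0.5 × (1−0.2) × 0.95 × (1−0.7) × (1−0.75) = 0.0285
condition C: 0.2 × (1−0.3) × 0.95 × (1−0.9) × (1−0.7) = 0.00399
P(condition A | x) = 0.00212625 / 0.03461625 ≈ 0.0614

0.0614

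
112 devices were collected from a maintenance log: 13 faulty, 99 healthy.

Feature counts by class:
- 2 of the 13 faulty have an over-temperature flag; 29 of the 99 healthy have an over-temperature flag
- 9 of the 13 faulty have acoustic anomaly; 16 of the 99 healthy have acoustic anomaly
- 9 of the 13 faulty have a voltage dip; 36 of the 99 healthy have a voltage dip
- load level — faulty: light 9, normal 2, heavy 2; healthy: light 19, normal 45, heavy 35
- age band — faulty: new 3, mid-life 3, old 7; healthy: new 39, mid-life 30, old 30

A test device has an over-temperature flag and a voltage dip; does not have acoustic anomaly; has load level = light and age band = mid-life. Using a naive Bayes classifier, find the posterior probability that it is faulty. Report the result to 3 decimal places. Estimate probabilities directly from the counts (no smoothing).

0.117

faulty: (13/112) × (2/13) × (4/13) × (9/13) × (9/13) × (3/13) ≈ 0.000607722
healthy: (99/112) × (29/99) × (83/99) × (36/99) × (19/99) × (30/99) ≈ 0.00459087
P(faulty | x) = 0.000607722 / 0.005198592 ≈ 0.117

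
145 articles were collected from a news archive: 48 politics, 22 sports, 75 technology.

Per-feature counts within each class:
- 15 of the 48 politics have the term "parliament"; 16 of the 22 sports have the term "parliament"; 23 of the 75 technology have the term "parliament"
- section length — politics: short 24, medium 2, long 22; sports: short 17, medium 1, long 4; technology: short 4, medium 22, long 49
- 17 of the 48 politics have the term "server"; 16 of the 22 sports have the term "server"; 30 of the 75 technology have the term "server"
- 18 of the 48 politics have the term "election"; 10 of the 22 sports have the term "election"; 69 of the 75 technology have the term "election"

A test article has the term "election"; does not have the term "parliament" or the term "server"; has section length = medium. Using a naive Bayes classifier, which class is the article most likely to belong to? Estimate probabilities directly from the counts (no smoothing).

technology

politics: (48/145) × (33/48) × (2/48) × (31/48) × (18/48) ≈ 0.00229661
sports: (22/145) × (6/22) × (1/22) × (6/22) × (10/22) ≈ 0.000233167
technology: (75/145) × (52/75) × (22/75) × (45/75) × (69/75) ≈ 0.0580679
Highest score → technology.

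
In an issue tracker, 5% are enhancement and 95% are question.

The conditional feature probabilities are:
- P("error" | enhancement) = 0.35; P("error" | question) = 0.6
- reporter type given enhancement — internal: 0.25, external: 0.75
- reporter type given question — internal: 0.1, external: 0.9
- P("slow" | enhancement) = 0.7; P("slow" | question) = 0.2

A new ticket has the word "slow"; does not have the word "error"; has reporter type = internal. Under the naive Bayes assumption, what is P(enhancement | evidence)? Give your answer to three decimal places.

0.428

enhancement: 0.05 × (1−0.35) × 0.25 × 0.7 = 0.0056875
question: 0.95 × (1−0.6) × 0.1 × 0.2 = 0.0076
P(enhancement | x) = 0.0056875 / 0.0132875 ≈ 0.428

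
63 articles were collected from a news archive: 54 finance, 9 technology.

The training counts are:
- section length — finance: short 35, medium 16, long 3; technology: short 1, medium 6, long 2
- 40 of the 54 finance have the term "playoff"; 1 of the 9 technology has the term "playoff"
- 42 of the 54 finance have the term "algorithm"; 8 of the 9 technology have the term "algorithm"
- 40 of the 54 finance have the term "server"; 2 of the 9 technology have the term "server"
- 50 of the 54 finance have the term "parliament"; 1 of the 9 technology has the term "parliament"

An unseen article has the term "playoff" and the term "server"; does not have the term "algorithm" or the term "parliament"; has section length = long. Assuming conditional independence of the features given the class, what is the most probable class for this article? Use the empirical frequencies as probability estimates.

finance

finance: (54/63) × (3/54) × (40/54) × (12/54) × (40/54) × (4/54) ≈ 0.000430097
technology: (9/63) × (2/9) × (1/9) × (1/9) × (2/9) × (8/9) ≈ 0.0000774175
Highest score → finance.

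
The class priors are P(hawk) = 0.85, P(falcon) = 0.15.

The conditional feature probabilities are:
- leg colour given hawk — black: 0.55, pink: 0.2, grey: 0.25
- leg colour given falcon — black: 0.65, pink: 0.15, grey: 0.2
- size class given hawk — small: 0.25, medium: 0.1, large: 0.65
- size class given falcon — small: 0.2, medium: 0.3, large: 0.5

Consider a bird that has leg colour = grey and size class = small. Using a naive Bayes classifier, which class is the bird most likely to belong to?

hawk: 0.85 × 0.25 × 0.25 = 0.053125
falcon: 0.15 × 0.2 × 0.2 = 0.006
Highest score → hawk.

hawk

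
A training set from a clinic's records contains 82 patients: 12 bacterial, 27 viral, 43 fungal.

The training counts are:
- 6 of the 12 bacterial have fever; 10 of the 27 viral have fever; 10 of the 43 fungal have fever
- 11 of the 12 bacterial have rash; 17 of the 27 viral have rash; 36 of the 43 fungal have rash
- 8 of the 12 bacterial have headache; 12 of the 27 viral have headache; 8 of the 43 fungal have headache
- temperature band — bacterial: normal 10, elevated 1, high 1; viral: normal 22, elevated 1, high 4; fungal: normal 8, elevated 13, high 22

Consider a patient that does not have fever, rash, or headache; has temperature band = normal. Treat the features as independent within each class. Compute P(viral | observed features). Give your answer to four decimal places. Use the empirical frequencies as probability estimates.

0.7495

bacterial: (12/82) × (6/12) × (1/12) × (4/12) × (10/12) ≈ 0.00169377
viral: (27/82) × (17/27) × (10/27) × (15/27) × (22/27) ≈ 0.0347582
fungal: (43/82) × (33/43) × (7/43) × (35/43) × (8/43) ≈ 0.00992089
P(viral | x) = 0.0347582 / 0.04637286 ≈ 0.7495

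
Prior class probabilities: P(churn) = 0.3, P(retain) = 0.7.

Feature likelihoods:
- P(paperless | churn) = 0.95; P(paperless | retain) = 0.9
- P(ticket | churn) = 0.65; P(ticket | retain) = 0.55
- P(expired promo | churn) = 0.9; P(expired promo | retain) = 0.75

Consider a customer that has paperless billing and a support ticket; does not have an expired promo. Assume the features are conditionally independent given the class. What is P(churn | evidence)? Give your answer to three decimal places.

churn: 0.3 × 0.95 × 0.65 × (1−0.9) = 0.018525
retain: 0.7 × 0.9 × 0.55 × (1−0.75) = 0.086625
P(churn | x) = 0.018525 / 0.10515 ≈ 0.176

0.176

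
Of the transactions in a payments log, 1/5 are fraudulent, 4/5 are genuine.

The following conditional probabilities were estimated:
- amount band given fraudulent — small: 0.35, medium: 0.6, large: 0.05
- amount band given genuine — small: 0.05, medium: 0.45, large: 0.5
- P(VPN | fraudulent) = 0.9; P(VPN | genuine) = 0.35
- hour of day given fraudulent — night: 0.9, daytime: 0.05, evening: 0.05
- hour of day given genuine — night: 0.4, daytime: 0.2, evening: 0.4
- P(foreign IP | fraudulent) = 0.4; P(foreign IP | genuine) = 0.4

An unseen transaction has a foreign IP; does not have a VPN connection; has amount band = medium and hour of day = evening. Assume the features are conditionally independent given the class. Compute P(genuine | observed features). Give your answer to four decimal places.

0.9936

fraudulent: 0.2 × 0.6 × (1−0.9) × 0.05 × 0.4 = 0.00024
genuine: 0.8 × 0.45 × (1−0.35) × 0.4 × 0.4 = 0.03744
P(genuine | x) = 0.03744 / 0.03768 ≈ 0.9936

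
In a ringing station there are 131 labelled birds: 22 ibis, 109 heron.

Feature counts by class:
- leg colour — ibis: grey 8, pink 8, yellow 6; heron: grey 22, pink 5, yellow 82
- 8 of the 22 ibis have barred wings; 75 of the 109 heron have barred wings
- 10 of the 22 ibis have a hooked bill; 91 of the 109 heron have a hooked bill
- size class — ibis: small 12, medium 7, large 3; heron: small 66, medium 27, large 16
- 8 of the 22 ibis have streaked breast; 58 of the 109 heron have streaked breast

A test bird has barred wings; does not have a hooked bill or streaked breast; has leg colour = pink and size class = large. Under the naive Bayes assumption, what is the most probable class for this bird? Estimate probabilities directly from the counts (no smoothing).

ibis

ibis: (22/131) × (8/22) × (8/22) × (12/22) × (3/22) × (14/22) ≈ 0.00105111
heron: (109/131) × (5/109) × (75/109) × (18/109) × (16/109) × (51/109) ≈ 0.000297863
Highest score → ibis.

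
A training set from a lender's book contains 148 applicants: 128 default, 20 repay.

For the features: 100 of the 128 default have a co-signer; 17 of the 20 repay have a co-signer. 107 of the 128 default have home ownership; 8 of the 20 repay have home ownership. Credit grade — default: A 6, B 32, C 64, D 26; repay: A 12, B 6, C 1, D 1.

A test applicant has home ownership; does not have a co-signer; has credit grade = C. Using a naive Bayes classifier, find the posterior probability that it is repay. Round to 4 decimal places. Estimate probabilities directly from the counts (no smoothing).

0.0051

default: (128/148) × (28/128) × (107/128) × (64/128) ≈ 0.0790752
repay: (20/148) × (3/20) × (8/20) × (1/20) ≈ 0.000405405
P(repay | x) = 0.000405405 / 0.079480605 ≈ 0.0051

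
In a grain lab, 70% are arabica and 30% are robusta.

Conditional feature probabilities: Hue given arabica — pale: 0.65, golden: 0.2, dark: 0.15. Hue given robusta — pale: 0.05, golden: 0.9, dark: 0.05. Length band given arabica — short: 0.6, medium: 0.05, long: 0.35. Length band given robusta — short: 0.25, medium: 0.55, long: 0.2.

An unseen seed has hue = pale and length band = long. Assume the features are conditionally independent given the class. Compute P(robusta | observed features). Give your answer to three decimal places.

0.018

arabica: 0.7 × 0.65 × 0.35 = 0.15925
robusta: 0.3 × 0.05 × 0.2 = 0.003
P(robusta | x) = 0.003 / 0.16225 ≈ 0.018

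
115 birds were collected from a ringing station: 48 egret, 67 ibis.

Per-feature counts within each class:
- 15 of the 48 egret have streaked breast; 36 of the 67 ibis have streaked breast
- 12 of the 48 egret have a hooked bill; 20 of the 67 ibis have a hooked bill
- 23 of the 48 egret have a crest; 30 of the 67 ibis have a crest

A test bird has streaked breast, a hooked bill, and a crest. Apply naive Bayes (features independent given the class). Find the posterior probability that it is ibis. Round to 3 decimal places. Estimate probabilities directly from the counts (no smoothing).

0.728

egret: (48/115) × (15/48) × (12/48) × (23/48) = 0.015625
ibis: (67/115) × (36/67) × (20/67) × (30/67) ≈ 0.0418414
P(ibis | x) = 0.0418414 / 0.0574664 ≈ 0.728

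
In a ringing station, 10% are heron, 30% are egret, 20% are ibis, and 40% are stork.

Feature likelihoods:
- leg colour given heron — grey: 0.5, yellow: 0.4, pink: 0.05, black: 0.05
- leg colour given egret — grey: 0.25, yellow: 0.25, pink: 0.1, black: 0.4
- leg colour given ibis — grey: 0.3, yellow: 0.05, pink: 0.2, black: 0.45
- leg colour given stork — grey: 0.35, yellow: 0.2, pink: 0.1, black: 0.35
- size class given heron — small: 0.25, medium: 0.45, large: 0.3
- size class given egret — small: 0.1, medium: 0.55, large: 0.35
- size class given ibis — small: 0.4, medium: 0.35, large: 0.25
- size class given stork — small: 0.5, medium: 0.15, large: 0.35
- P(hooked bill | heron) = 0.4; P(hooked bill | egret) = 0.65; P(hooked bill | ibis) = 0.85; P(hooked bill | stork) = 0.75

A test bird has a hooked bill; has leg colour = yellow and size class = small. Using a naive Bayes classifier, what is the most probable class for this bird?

heron: 0.1 × 0.4 × 0.25 × 0.4 = 0.004
egret: 0.3 × 0.25 × 0.1 × 0.65 = 0.004875
ibis: 0.2 × 0.05 × 0.4 × 0.85 = 0.0034
stork: 0.4 × 0.2 × 0.5 × 0.75 = 0.03
Highest score → stork.

stork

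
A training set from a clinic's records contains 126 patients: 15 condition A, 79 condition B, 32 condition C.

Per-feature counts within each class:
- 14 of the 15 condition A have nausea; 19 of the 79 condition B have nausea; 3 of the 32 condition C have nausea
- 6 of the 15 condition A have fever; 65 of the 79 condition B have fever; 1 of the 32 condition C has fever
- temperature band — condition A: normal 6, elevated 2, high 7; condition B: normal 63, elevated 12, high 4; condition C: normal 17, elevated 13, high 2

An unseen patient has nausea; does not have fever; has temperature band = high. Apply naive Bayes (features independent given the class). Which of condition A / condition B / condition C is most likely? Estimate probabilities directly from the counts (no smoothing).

condition A

condition A: (15/126) × (14/15) × (9/15) × (7/15) ≈ 0.0311111
condition B: (79/126) × (19/79) × (14/79) × (4/79) ≈ 0.00135306
condition C: (32/126) × (3/32) × (31/32) × (2/32) ≈ 0.00144159
Highest score → condition A.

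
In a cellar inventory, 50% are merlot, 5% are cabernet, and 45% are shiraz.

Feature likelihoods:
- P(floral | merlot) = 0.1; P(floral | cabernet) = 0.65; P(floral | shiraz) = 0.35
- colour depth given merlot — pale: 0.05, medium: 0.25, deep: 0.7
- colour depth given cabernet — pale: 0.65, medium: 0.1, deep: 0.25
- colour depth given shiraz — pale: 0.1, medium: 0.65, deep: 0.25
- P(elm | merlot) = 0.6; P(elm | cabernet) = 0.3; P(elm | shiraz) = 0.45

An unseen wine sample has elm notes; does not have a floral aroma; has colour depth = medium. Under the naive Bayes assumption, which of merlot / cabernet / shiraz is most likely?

merlot: 0.5 × (1−0.1) × 0.25 × 0.6 = 0.0675
cabernet: 0.05 × (1−0.65) × 0.1 × 0.3 = 0.000525
shiraz: 0.45 × (1−0.35) × 0.65 × 0.45 = 0.08555625
Highest score → shiraz.

shiraz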